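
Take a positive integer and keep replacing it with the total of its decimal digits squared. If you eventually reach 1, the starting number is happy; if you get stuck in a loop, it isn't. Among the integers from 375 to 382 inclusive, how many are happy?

375: 375 → 83 → 73 → 58 → 89 → 145 → 42 → 20 → 4 → 16 → 37 → 58  (repeats 58)
376: 376 → 94 → 97 → 130 → 10 → 1  (reaches 1)
377: 377 → 107 → 50 → 25 → 29 → 85 → 89 → 145 → 42 → 20 → 4 → 16 → 37 → 58 → 89  (repeats 89)
378: 378 → 122 → 9 → 81 → 65 → 61 → 37 → 58 → 89 → 145 → 42 → 20 → 4 → 16 → 37  (repeats 37)
379: 379 → 139 → 91 → 82 → 68 → 100 → 1  (reaches 1)
380: 380 → 73 → 58 → 89 → 145 → 42 → 20 → 4 → 16 → 37 → 58  (repeats 58)
381: 381 → 74 → 65 → 61 → 37 → 58 → 89 → 145 → 42 → 20 → 4 → 16 → 37  (repeats 37)
382: 382 → 77 → 98 → 145 → 42 → 20 → 4 → 16 → 37 → 58 → 89 → 145  (repeats 145)
happy: 376, 379

2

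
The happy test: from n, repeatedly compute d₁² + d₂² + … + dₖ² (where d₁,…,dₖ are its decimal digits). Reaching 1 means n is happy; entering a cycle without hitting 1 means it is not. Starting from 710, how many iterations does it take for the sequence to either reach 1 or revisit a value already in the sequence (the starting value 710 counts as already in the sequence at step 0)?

710 → 7² + 1² + 0² = 49 + 1 + 0 = 50
50 → 5² + 0² = 25 + 0 = 25
25 → 2² + 5² = 4 + 25 = 29
29 → 2² + 9² = 4 + 81 = 85
85 → 8² + 5² = 64 + 25 = 89
89 → 8² + 9² = 64 + 81 = 145
145 → 1² + 4² + 5² = 1 + 16 + 25 = 42
42 → 4² + 2² = 16 + 4 = 20
20 → 2² + 0² = 4 + 0 = 4
4 → 4² = 16
16 → 1² + 6² = 1 + 36 = 37
37 → 3² + 7² = 9 + 49 = 58
58 → 5² + 8² = 25 + 64 = 89  — 89 repeats.
That took 13 steps.

13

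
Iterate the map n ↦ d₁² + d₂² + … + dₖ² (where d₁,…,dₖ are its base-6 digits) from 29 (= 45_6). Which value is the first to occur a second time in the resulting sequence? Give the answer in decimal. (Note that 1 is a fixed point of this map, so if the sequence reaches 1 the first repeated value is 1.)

29 = (4,5)_6 → 4² + 5² = 16 + 25 = 41
41 = (1,0,5)_6 → 1² + 0² + 5² = 1 + 0 + 25 = 26
26 = (4,2)_6 → 4² + 2² = 16 + 4 = 20
20 = (3,2)_6 → 3² + 2² = 9 + 4 = 13
13 = (2,1)_6 → 2² + 1² = 4 + 1 = 5
5 = (5)_6 → 5² = 25
25 = (4,1)_6 → 4² + 1² = 16 + 1 = 17
17 = (2,5)_6 → 2² + 5² = 4 + 25 = 29  — 29 already appeared earlier.

29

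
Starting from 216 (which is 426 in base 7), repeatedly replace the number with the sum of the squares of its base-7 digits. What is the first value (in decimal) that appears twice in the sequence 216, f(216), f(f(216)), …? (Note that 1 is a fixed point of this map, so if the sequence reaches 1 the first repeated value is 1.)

216 = (4,2,6)_7 → 4² + 2² + 6² = 56
56 = (1,1,0)_7 → 1² + 1² + 0² = 2
2 = (2)_7 → 2² = 4
4 = (4)_7 → 4² = 16
16 = (2,2)_7 → 2² + 2² = 8
8 = (1,1)_7 → 1² + 1² = 2  — 2 already appeared earlier.

2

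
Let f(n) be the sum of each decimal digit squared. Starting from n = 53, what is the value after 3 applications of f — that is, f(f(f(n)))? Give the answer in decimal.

29

53 → 5² + 3² = 34
34 → 3² + 4² = 25
25 → 2² + 5² = 29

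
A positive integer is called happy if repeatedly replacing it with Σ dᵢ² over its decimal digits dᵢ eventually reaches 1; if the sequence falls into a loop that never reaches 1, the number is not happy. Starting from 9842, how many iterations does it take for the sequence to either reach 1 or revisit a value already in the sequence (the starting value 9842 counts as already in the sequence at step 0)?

12

9842 → 9² + 8² + 4² + 2² = 165
165 → 1² + 6² + 5² = 62
62 → 6² + 2² = 40
40 → 4² + 0² = 16
16 → 1² + 6² = 37
37 → 3² + 7² = 58
58 → 5² + 8² = 89
89 → 8² + 9² = 145
145 → 1² + 4² + 5² = 42
42 → 4² + 2² = 20
20 → 2² + 0² = 4
4 → 4² = 16  — 16 repeats.
That took 12 steps.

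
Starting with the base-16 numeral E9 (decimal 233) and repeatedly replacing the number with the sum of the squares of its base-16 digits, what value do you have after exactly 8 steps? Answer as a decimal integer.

233 = (14,9)_16 → 14² + 9² = 277
277 = (1,1,5)_16 → 1² + 1² + 5² = 27
27 = (1,11)_16 → 1² + 11² = 122
122 = (7,10)_16 → 7² + 10² = 149
149 = (9,5)_16 → 9² + 5² = 106
106 = (6,10)_16 → 6² + 10² = 136
136 = (8,8)_16 → 8² + 8² = 128
128 = (8,0)_16 → 8² + 0² = 64

64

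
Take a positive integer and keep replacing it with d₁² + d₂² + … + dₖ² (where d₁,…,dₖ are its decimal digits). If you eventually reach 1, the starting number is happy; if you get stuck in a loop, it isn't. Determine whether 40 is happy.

not happy

40 → 4² + 0² = 16 + 0 = 16
16 → 1² + 6² = 1 + 36 = 37
37 → 3² + 7² = 9 + 49 = 58
58 → 5² + 8² = 25 + 64 = 89
89 → 8² + 9² = 64 + 81 = 145
145 → 1² + 4² + 5² = 1 + 16 + 25 = 42
42 → 4² + 2² = 16 + 4 = 20
20 → 2² + 0² = 4 + 0 = 4
4 → 4² = 16  — 16 already seen; the sequence cycles without reaching 1.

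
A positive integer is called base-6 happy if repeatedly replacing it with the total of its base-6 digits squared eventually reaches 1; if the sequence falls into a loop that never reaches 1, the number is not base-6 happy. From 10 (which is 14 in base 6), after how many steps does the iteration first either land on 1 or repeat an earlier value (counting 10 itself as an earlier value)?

9

10 = (1,4)_6 → 1² + 4² = 1 + 16 = 17
17 = (2,5)_6 → 2² + 5² = 4 + 25 = 29
29 = (4,5)_6 → 4² + 5² = 16 + 25 = 41
41 = (1,0,5)_6 → 1² + 0² + 5² = 1 + 0 + 25 = 26
26 = (4,2)_6 → 4² + 2² = 16 + 4 = 20
20 = (3,2)_6 → 3² + 2² = 9 + 4 = 13
13 = (2,1)_6 → 2² + 1² = 4 + 1 = 5
5 = (5)_6 → 5² = 25
25 = (4,1)_6 → 4² + 1² = 16 + 1 = 17  — 17 repeats.
That took 9 steps.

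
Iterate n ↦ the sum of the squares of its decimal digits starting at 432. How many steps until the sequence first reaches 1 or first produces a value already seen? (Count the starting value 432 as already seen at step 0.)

11

432 → 4² + 3² + 2² = 29
29 → 2² + 9² = 85
85 → 8² + 5² = 89
89 → 8² + 9² = 145
145 → 1² + 4² + 5² = 42
42 → 4² + 2² = 20
20 → 2² + 0² = 4
4 → 4² = 16
16 → 1² + 6² = 37
37 → 3² + 7² = 58
58 → 5² + 8² = 89  — 89 repeats.
That took 11 steps.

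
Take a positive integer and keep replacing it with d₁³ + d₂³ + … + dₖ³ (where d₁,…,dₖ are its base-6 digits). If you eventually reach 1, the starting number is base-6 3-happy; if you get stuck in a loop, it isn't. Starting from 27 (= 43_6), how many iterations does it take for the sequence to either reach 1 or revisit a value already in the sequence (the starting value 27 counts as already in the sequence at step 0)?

27 = (4,3)_6 → 4³ + 3³ = 64 + 27 = 91
91 = (2,3,1)_6 → 2³ + 3³ + 1³ = 8 + 27 + 1 = 36
36 = (1,0,0)_6 → 1³ + 0³ + 0³ = 1 + 0 + 0 = 1  — reached 1.
That took 3 steps.

3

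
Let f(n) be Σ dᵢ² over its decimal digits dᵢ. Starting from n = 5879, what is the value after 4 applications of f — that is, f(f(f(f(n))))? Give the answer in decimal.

5879 → 219
219 → 86
86 → 100
100 → 1

1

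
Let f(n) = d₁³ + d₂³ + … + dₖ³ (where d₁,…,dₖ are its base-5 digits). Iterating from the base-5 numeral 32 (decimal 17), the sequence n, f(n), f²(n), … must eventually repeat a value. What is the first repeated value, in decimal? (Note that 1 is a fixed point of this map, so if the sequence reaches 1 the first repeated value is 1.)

35

17 = (3,2)_5 → 35
35 = (1,2,0)_5 → 9
9 = (1,4)_5 → 65
65 = (2,3,0)_5 → 35  — 35 already appeared earlier.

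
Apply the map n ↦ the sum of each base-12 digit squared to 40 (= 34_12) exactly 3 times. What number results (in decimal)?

25

40 = (3,4)_12 → 3² + 4² = 9 + 16 = 25
25 = (2,1)_12 → 2² + 1² = 4 + 1 = 5
5 = (5)_12 → 5² = 25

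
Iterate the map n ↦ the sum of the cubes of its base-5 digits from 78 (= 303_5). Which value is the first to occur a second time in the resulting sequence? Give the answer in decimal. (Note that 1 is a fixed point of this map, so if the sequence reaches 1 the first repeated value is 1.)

28

78 = (3,0,3)_5 → 3³ + 0³ + 3³ = 27 + 0 + 27 = 54
54 = (2,0,4)_5 → 2³ + 0³ + 4³ = 8 + 0 + 64 = 72
72 = (2,4,2)_5 → 2³ + 4³ + 2³ = 8 + 64 + 8 = 80
80 = (3,1,0)_5 → 3³ + 1³ + 0³ = 27 + 1 + 0 = 28
28 = (1,0,3)_5 → 1³ + 0³ + 3³ = 1 + 0 + 27 = 28  — 28 already appeared earlier.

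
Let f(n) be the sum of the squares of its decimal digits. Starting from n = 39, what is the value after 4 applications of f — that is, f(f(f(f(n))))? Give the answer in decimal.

39 → 3² + 9² = 9 + 81 = 90
90 → 9² + 0² = 81 + 0 = 81
81 → 8² + 1² = 64 + 1 = 65
65 → 6² + 5² = 36 + 25 = 61

61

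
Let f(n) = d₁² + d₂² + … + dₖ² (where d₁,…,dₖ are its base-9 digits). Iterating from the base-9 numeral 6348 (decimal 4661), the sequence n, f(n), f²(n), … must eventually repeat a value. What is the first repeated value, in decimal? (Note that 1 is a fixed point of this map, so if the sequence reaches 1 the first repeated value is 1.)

4661 = (6,3,4,8)_9 → 6² + 3² + 4² + 8² = 125
125 = (1,4,8)_9 → 1² + 4² + 8² = 81
81 = (1,0,0)_9 → 1² + 0² + 0² = 1  — reached the fixed point 1.
1 → 1, so 1 is the first repeated value.

1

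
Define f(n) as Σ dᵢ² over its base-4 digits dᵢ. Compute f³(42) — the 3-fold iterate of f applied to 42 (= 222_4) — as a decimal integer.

5

42 = (2,2,2)_4 → 2² + 2² + 2² = 12
12 = (3,0)_4 → 3² + 0² = 9
9 = (2,1)_4 → 2² + 1² = 5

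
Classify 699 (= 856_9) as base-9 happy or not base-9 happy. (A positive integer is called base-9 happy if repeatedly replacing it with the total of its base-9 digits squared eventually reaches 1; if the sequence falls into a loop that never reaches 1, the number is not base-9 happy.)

699 = (8,5,6)_9 → 8² + 5² + 6² = 125
125 = (1,4,8)_9 → 1² + 4² + 8² = 81
81 = (1,0,0)_9 → 1² + 0² + 0² = 1  — reached 1.

base-9 happy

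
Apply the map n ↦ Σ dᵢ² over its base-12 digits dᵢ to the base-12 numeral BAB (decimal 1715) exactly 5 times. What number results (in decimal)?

1715 = (11,10,11)_12 → 11² + 10² + 11² = 342
342 = (2,4,6)_12 → 2² + 4² + 6² = 56
56 = (4,8)_12 → 4² + 8² = 80
80 = (6,8)_12 → 6² + 8² = 100
100 = (8,4)_12 → 8² + 4² = 80

80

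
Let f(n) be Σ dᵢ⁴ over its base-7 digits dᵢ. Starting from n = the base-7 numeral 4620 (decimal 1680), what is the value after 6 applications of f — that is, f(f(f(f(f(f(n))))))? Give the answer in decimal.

708

1680 = (4,6,2,0)_7 → 1568
1568 = (4,4,0,0)_7 → 512
512 = (1,3,3,1)_7 → 164
164 = (3,2,3)_7 → 178
178 = (3,4,3)_7 → 418
418 = (1,1,3,5)_7 → 708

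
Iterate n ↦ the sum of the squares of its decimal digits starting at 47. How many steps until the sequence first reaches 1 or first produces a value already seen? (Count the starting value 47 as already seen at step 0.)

11

47 → 4² + 7² = 65
65 → 6² + 5² = 61
61 → 6² + 1² = 37
37 → 3² + 7² = 58
58 → 5² + 8² = 89
89 → 8² + 9² = 145
145 → 1² + 4² + 5² = 42
42 → 4² + 2² = 20
20 → 2² + 0² = 4
4 → 4² = 16
16 → 1² + 6² = 37  — 37 repeats.
That took 11 steps.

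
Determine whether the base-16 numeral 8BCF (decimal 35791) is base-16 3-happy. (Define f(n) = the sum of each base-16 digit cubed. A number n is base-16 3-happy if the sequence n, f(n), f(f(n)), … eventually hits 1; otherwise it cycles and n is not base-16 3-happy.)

not base-16 3-happy

35791 = (8,11,12,15)_16 → 8³ + 11³ + 12³ + 15³ = 6946
6946 = (1,11,2,2)_16 → 1³ + 11³ + 2³ + 2³ = 1348
1348 = (5,4,4)_16 → 5³ + 4³ + 4³ = 253
253 = (15,13)_16 → 15³ + 13³ = 5572
5572 = (1,5,12,4)_16 → 1³ + 5³ + 12³ + 4³ = 1918
1918 = (7,7,14)_16 → 7³ + 7³ + 14³ = 3430
3430 = (13,6,6)_16 → 13³ + 6³ + 6³ = 2629
2629 = (10,4,5)_16 → 10³ + 4³ + 5³ = 1189
1189 = (4,10,5)_16 → 4³ + 10³ + 5³ = 1189  — 1189 already seen; the sequence cycles without reaching 1.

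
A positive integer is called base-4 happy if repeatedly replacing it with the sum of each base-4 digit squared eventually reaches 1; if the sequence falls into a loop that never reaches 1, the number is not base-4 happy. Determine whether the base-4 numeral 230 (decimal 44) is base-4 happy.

base-4 happy

44 = (2,3,0)_4 → 2² + 3² + 0² = 13
13 = (3,1)_4 → 3² + 1² = 10
10 = (2,2)_4 → 2² + 2² = 8
8 = (2,0)_4 → 2² + 0² = 4
4 = (1,0)_4 → 1² + 0² = 1  — reached 1.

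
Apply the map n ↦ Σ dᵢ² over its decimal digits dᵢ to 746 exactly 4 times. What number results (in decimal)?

16

746 → 7² + 4² + 6² = 101
101 → 1² + 0² + 1² = 2
2 → 2² = 4
4 → 4² = 16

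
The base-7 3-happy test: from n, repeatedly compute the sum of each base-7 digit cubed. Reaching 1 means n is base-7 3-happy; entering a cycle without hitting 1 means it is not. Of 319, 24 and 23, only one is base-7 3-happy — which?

319: 319 → 307 → 433 → 343 → 1  — reaches 1 (base-7 3-happy)
24: 24 → 54 → 126 → 72 → 36 → 126  — repeats 126 (not base-7 3-happy)
23: 23 → 35 → 125 → 251 → 341 → 557 → 137 → 197 → 65 → 17 → 35  — repeats 35 (not base-7 3-happy)

319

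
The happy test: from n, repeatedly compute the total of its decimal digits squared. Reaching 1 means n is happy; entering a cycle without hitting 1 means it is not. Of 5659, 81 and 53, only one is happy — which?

5659

5659: 5659 → 167 → 86 → 100 → 1  — reaches 1 (happy)
81: 81 → 65 → 61 → 37 → 58 → 89 → 145 → 42 → 20 → 4 → 16 → 37  — repeats 37 (not happy)
53: 53 → 34 → 25 → 29 → 85 → 89 → 145 → 42 → 20 → 4 → 16 → 37 → 58 → 89  — repeats 89 (not happy)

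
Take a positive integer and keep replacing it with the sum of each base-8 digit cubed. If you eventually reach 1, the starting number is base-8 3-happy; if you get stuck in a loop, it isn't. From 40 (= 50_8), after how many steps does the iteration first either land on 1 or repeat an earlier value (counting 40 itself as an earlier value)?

40 = (5,0)_8 → 5³ + 0³ = 125
125 = (1,7,5)_8 → 1³ + 7³ + 5³ = 469
469 = (7,2,5)_8 → 7³ + 2³ + 5³ = 476
476 = (7,3,4)_8 → 7³ + 3³ + 4³ = 434
434 = (6,6,2)_8 → 6³ + 6³ + 2³ = 440
440 = (6,7,0)_8 → 6³ + 7³ + 0³ = 559
559 = (1,0,5,7)_8 → 1³ + 0³ + 5³ + 7³ = 469  — 469 repeats.
That took 7 steps.

7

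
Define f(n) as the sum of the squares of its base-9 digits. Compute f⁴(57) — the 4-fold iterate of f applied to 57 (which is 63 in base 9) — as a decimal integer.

89

57 = (6,3)_9 → 6² + 3² = 45
45 = (5,0)_9 → 5² + 0² = 25
25 = (2,7)_9 → 2² + 7² = 53
53 = (5,8)_9 → 5² + 8² = 89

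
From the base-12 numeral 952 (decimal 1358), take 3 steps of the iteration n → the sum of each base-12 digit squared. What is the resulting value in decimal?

50

1358 = (9,5,2)_12 → 9² + 5² + 2² = 110
110 = (9,2)_12 → 9² + 2² = 85
85 = (7,1)_12 → 7² + 1² = 50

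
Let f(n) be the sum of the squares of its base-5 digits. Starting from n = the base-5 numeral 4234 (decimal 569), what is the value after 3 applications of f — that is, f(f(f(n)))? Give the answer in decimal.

569 = (4,2,3,4)_5 → 4² + 2² + 3² + 4² = 16 + 4 + 9 + 16 = 45
45 = (1,4,0)_5 → 1² + 4² + 0² = 1 + 16 + 0 = 17
17 = (3,2)_5 → 3² + 2² = 9 + 4 = 13

13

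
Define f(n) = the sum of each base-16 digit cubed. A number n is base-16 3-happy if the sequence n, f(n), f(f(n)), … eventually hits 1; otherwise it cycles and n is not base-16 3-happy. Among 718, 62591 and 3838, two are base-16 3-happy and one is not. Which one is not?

62591

718: 718 → 4480 → 514 → 16 → 1  — reaches 1 (base-16 3-happy)
62591: 62591 → 7157 → 4832 → 2753 → 2729 → 2729  — repeats 2729 (not base-16 3-happy)
3838: 3838 → 8863 → 4120 → 514 → 16 → 1  — reaches 1 (base-16 3-happy)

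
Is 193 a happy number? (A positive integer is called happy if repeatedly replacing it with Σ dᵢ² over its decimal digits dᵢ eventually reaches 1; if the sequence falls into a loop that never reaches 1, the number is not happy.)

happy

193 → 91
91 → 82
82 → 68
68 → 100
100 → 1  — reached 1.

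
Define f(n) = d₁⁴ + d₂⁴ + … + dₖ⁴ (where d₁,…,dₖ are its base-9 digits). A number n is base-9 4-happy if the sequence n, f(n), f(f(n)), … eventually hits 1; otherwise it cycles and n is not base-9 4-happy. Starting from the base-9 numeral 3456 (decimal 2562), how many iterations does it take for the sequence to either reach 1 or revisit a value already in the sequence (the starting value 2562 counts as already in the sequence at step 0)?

12

2562 = (3,4,5,6)_9 → 3⁴ + 4⁴ + 5⁴ + 6⁴ = 81 + 256 + 625 + 1296 = 2258
2258 = (3,0,7,8)_9 → 3⁴ + 0⁴ + 7⁴ + 8⁴ = 81 + 0 + 2401 + 4096 = 6578
6578 = (1,0,0,1,8)_9 → 1⁴ + 0⁴ + 0⁴ + 1⁴ + 8⁴ = 1 + 0 + 0 + 1 + 4096 = 4098
4098 = (5,5,5,3)_9 → 5⁴ + 5⁴ + 5⁴ + 3⁴ = 625 + 625 + 625 + 81 = 1956
1956 = (2,6,1,3)_9 → 2⁴ + 6⁴ + 1⁴ + 3⁴ = 16 + 1296 + 1 + 81 = 1394
1394 = (1,8,1,8)_9 → 1⁴ + 8⁴ + 1⁴ + 8⁴ = 1 + 4096 + 1 + 4096 = 8194
8194 = (1,2,2,1,4)_9 → 1⁴ + 2⁴ + 2⁴ + 1⁴ + 4⁴ = 1 + 16 + 16 + 1 + 256 = 290
290 = (3,5,2)_9 → 3⁴ + 5⁴ + 2⁴ = 81 + 625 + 16 = 722
722 = (8,8,2)_9 → 8⁴ + 8⁴ + 2⁴ = 4096 + 4096 + 16 = 8208
8208 = (1,2,2,3,0)_9 → 1⁴ + 2⁴ + 2⁴ + 3⁴ + 0⁴ = 1 + 16 + 16 + 81 + 0 = 114
114 = (1,3,6)_9 → 1⁴ + 3⁴ + 6⁴ = 1 + 81 + 1296 = 1378
1378 = (1,8,0,1)_9 → 1⁴ + 8⁴ + 0⁴ + 1⁴ = 1 + 4096 + 0 + 1 = 4098  — 4098 repeats.
That took 12 steps.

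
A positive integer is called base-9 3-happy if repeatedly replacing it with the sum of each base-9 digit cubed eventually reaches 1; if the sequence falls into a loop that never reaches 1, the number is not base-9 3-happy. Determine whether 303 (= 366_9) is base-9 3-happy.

303 = (3,6,6)_9 → 3³ + 6³ + 6³ = 459
459 = (5,6,0)_9 → 5³ + 6³ + 0³ = 341
341 = (4,1,8)_9 → 4³ + 1³ + 8³ = 577
577 = (7,1,1)_9 → 7³ + 1³ + 1³ = 345
345 = (4,2,3)_9 → 4³ + 2³ + 3³ = 99
99 = (1,2,0)_9 → 1³ + 2³ + 0³ = 9
9 = (1,0)_9 → 1³ + 0³ = 1  — reached 1.

base-9 3-happy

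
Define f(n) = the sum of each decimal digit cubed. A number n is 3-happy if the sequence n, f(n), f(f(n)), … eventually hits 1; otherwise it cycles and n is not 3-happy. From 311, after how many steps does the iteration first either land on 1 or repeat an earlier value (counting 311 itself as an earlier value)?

311 → 3³ + 1³ + 1³ = 29
29 → 2³ + 9³ = 737
737 → 7³ + 3³ + 7³ = 713
713 → 7³ + 1³ + 3³ = 371
371 → 3³ + 7³ + 1³ = 371  — 371 repeats.
That took 5 steps.

5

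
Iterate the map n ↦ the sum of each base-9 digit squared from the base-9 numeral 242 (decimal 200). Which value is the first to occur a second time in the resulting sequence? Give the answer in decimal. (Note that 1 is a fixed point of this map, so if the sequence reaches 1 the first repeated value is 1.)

200 = (2,4,2)_9 → 2² + 4² + 2² = 24
24 = (2,6)_9 → 2² + 6² = 40
40 = (4,4)_9 → 4² + 4² = 32
32 = (3,5)_9 → 3² + 5² = 34
34 = (3,7)_9 → 3² + 7² = 58
58 = (6,4)_9 → 6² + 4² = 52
52 = (5,7)_9 → 5² + 7² = 74
74 = (8,2)_9 → 8² + 2² = 68
68 = (7,5)_9 → 7² + 5² = 74  — 74 already appeared earlier.

74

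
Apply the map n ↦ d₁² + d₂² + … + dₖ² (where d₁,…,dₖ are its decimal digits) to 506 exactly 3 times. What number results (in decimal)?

58

506 → 5² + 0² + 6² = 25 + 0 + 36 = 61
61 → 6² + 1² = 36 + 1 = 37
37 → 3² + 7² = 9 + 49 = 58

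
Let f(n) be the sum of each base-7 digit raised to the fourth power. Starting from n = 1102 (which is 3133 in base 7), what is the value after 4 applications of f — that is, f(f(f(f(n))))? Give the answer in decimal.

1102 = (3,1,3,3)_7 → 3⁴ + 1⁴ + 3⁴ + 3⁴ = 81 + 1 + 81 + 81 = 244
244 = (4,6,6)_7 → 4⁴ + 6⁴ + 6⁴ = 256 + 1296 + 1296 = 2848
2848 = (1,1,2,0,6)_7 → 1⁴ + 1⁴ + 2⁴ + 0⁴ + 6⁴ = 1 + 1 + 16 + 0 + 1296 = 1314
1314 = (3,5,5,5)_7 → 3⁴ + 5⁴ + 5⁴ + 5⁴ = 81 + 625 + 625 + 625 = 1956

1956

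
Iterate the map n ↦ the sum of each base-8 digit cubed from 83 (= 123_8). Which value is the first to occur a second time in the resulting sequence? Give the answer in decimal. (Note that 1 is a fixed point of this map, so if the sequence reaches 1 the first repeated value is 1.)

83 = (1,2,3)_8 → 1³ + 2³ + 3³ = 1 + 8 + 27 = 36
36 = (4,4)_8 → 4³ + 4³ = 64 + 64 = 128
128 = (2,0,0)_8 → 2³ + 0³ + 0³ = 8 + 0 + 0 = 8
8 = (1,0)_8 → 1³ + 0³ = 1 + 0 = 1  — reached the fixed point 1.
1 → 1, so 1 is the first repeated value.

1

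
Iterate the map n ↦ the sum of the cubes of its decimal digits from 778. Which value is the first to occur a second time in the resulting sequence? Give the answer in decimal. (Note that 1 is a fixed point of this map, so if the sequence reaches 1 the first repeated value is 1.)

1

778 → 7³ + 7³ + 8³ = 343 + 343 + 512 = 1198
1198 → 1³ + 1³ + 9³ + 8³ = 1 + 1 + 729 + 512 = 1243
1243 → 1³ + 2³ + 4³ + 3³ = 1 + 8 + 64 + 27 = 100
100 → 1³ + 0³ + 0³ = 1 + 0 + 0 = 1  — reached the fixed point 1.
1 → 1, so 1 is the first repeated value.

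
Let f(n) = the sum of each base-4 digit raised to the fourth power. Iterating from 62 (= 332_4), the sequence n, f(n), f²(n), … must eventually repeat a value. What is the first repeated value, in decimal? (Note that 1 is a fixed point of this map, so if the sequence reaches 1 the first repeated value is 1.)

62 = (3,3,2)_4 → 178
178 = (2,3,0,2)_4 → 113
113 = (1,3,0,1)_4 → 83
83 = (1,1,0,3)_4 → 83  — 83 already appeared earlier.

83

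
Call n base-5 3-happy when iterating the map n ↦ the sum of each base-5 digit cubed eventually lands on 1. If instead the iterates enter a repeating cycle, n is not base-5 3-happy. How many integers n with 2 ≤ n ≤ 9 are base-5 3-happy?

1

2: 2 → 8 → 28 → 28  (repeats 28)
3: 3 → 27 → 9 → 65 → 35 → 9  (repeats 9)
4: 4 → 64 → 80 → 28 → 28  (repeats 28)
5: 5 → 1  (reaches 1)
6: 6 → 2 → 8 → 28 → 28  (repeats 28)
7: 7 → 9 → 65 → 35 → 9  (repeats 9)
8: 8 → 28 → 28  (repeats 28)
9: 9 → 65 → 35 → 9  (repeats 9)
base-5 3-happy: 5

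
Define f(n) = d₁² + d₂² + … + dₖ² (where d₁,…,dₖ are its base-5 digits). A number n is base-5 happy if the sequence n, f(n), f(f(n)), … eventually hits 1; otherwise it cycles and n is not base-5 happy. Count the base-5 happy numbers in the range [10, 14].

1

10: 10 → 4 → 16 → 10  — not base-5 happy
11: 11 → 5 → 1  — base-5 happy
12: 12 → 8 → 10 → 4 → 16 → 10  — not base-5 happy
13: 13 → 13  — not base-5 happy
14: 14 → 20 → 16 → 10 → 4 → 16  — not base-5 happy
base-5 happy: 11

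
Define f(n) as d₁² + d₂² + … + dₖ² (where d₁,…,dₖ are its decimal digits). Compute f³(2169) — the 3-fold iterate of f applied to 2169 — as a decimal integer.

81

2169 → 2² + 1² + 6² + 9² = 122
122 → 1² + 2² + 2² = 9
9 → 9² = 81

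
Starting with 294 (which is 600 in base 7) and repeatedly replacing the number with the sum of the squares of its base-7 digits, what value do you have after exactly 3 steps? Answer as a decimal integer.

294 = (6,0,0)_7 → 6² + 0² + 0² = 36
36 = (5,1)_7 → 5² + 1² = 26
26 = (3,5)_7 → 3² + 5² = 34

34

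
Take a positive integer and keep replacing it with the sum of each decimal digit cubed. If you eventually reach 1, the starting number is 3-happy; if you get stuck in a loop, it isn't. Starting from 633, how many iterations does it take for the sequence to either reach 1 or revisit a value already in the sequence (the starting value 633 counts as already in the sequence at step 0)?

4

633 → 270
270 → 351
351 → 153
153 → 153  — 153 repeats.
That took 4 steps.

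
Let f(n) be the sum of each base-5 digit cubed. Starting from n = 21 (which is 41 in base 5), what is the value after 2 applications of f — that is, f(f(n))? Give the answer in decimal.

35

21 = (4,1)_5 → 4³ + 1³ = 65
65 = (2,3,0)_5 → 2³ + 3³ + 0³ = 35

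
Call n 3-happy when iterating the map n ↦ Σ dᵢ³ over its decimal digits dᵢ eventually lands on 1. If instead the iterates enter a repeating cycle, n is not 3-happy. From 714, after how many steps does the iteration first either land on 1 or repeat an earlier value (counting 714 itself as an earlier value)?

8

714 → 7³ + 1³ + 4³ = 408
408 → 4³ + 0³ + 8³ = 576
576 → 5³ + 7³ + 6³ = 684
684 → 6³ + 8³ + 4³ = 792
792 → 7³ + 9³ + 2³ = 1080
1080 → 1³ + 0³ + 8³ + 0³ = 513
513 → 5³ + 1³ + 3³ = 153
153 → 1³ + 5³ + 3³ = 153  — 153 repeats.
That took 8 steps.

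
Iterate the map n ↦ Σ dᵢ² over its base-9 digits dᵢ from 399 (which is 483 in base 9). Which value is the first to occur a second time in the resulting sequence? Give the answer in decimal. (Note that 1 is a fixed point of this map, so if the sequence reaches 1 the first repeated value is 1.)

399 = (4,8,3)_9 → 4² + 8² + 3² = 89
89 = (1,0,8)_9 → 1² + 0² + 8² = 65
65 = (7,2)_9 → 7² + 2² = 53
53 = (5,8)_9 → 5² + 8² = 89  — 89 already appeared earlier.

89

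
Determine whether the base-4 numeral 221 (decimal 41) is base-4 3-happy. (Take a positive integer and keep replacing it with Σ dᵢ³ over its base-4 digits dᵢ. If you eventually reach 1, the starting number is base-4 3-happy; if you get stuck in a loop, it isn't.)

41 = (2,2,1)_4 → 2³ + 2³ + 1³ = 17
17 = (1,0,1)_4 → 1³ + 0³ + 1³ = 2
2 = (2)_4 → 2³ = 8
8 = (2,0)_4 → 2³ + 0³ = 8  — 8 already seen; the sequence cycles without reaching 1.

not base-4 3-happy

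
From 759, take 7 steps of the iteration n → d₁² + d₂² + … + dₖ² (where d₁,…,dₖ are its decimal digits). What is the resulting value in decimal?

759 → 7² + 5² + 9² = 49 + 25 + 81 = 155
155 → 1² + 5² + 5² = 1 + 25 + 25 = 51
51 → 5² + 1² = 25 + 1 = 26
26 → 2² + 6² = 4 + 36 = 40
40 → 4² + 0² = 16 + 0 = 16
16 → 1² + 6² = 1 + 36 = 37
37 → 3² + 7² = 9 + 49 = 58

58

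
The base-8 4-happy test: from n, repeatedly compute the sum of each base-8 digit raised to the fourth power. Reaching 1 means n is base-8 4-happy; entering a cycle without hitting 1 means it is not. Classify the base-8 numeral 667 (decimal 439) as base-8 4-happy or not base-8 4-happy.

not base-8 4-happy

439 = (6,6,7)_8 → 6⁴ + 6⁴ + 7⁴ = 4993
4993 = (1,1,6,0,1)_8 → 1⁴ + 1⁴ + 6⁴ + 0⁴ + 1⁴ = 1299
1299 = (2,4,2,3)_8 → 2⁴ + 4⁴ + 2⁴ + 3⁴ = 369
369 = (5,6,1)_8 → 5⁴ + 6⁴ + 1⁴ = 1922
1922 = (3,6,0,2)_8 → 3⁴ + 6⁴ + 0⁴ + 2⁴ = 1393
1393 = (2,5,6,1)_8 → 2⁴ + 5⁴ + 6⁴ + 1⁴ = 1938
1938 = (3,6,2,2)_8 → 3⁴ + 6⁴ + 2⁴ + 2⁴ = 1409
1409 = (2,6,0,1)_8 → 2⁴ + 6⁴ + 0⁴ + 1⁴ = 1313
1313 = (2,4,4,1)_8 → 2⁴ + 4⁴ + 4⁴ + 1⁴ = 529
529 = (1,0,2,1)_8 → 1⁴ + 0⁴ + 2⁴ + 1⁴ = 18
18 = (2,2)_8 → 2⁴ + 2⁴ = 32
32 = (4,0)_8 → 4⁴ + 0⁴ = 256
256 = (4,0,0)_8 → 4⁴ + 0⁴ + 0⁴ = 256  — 256 already seen; the sequence cycles without reaching 1.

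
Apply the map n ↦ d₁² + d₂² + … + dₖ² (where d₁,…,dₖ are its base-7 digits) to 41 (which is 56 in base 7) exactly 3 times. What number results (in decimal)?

41 = (5,6)_7 → 61
61 = (1,1,5)_7 → 27
27 = (3,6)_7 → 45

45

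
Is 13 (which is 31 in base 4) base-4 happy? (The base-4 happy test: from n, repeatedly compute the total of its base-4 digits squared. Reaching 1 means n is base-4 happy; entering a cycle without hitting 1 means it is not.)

base-4 happy

13 = (3,1)_4 → 3² + 1² = 9 + 1 = 10
10 = (2,2)_4 → 2² + 2² = 4 + 4 = 8
8 = (2,0)_4 → 2² + 0² = 4 + 0 = 4
4 = (1,0)_4 → 1² + 0² = 1 + 0 = 1  — reached 1.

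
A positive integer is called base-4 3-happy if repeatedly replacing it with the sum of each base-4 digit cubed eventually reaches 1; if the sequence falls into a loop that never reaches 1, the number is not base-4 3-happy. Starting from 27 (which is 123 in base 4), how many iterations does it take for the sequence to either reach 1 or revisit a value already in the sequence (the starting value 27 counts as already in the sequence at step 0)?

3

27 = (1,2,3)_4 → 1³ + 2³ + 3³ = 36
36 = (2,1,0)_4 → 2³ + 1³ + 0³ = 9
9 = (2,1)_4 → 2³ + 1³ = 9  — 9 repeats.
That took 3 steps.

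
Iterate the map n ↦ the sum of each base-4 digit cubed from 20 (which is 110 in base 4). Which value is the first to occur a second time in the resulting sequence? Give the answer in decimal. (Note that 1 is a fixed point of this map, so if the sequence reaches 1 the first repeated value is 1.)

20 = (1,1,0)_4 → 1³ + 1³ + 0³ = 2
2 = (2)_4 → 2³ = 8
8 = (2,0)_4 → 2³ + 0³ = 8  — 8 already appeared earlier.

8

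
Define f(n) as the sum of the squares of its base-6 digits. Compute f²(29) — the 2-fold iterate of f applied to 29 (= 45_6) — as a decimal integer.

29 = (4,5)_6 → 4² + 5² = 16 + 25 = 41
41 = (1,0,5)_6 → 1² + 0² + 5² = 1 + 0 + 25 = 26

26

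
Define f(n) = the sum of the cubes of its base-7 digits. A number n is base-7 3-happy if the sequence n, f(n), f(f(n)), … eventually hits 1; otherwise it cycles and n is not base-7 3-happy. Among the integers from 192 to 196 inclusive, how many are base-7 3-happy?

192: 192 → 270 → 216 → 288 → 342 → 648 → 282 → 258 → 342  (repeats 342)
193: 193 → 307 → 433 → 343 → 1  (reaches 1)
194: 194 → 368 → 92 → 218 → 92  (repeats 92)
195: 195 → 459 → 81 → 129 → 99 → 9 → 9  (repeats 9)
196: 196 → 64 → 10 → 28 → 64  (repeats 64)
base-7 3-happy: 193

1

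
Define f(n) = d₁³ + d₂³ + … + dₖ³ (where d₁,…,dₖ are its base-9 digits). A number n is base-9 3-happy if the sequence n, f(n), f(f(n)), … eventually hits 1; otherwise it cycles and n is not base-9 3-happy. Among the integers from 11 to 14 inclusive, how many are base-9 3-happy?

11: 11 → 9 → 1  — base-9 3-happy
12: 12 → 28 → 28  — not base-9 3-happy
13: 13 → 65 → 351 → 91 → 3 → 27 → 27  — not base-9 3-happy
14: 14 → 126 → 126  — not base-9 3-happy
base-9 3-happy: 11

1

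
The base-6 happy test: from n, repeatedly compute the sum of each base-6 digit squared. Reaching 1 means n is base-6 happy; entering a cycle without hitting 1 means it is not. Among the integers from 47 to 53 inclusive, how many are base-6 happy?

47: 47 → 27 → 25 → 17 → 29 → 41 → 26 → 20 → 13 → 5 → 25  (repeats 25)
48: 48 → 5 → 25 → 17 → 29 → 41 → 26 → 20 → 13 → 5  (repeats 5)
49: 49 → 6 → 1  (reaches 1)
50: 50 → 9 → 10 → 17 → 29 → 41 → 26 → 20 → 13 → 5 → 25 → 17  (repeats 17)
51: 51 → 14 → 8 → 5 → 25 → 17 → 29 → 41 → 26 → 20 → 13 → 5  (repeats 5)
52: 52 → 21 → 18 → 9 → 10 → 17 → 29 → 41 → 26 → 20 → 13 → 5 → 25 → 17  (repeats 17)
53: 53 → 30 → 25 → 17 → 29 → 41 → 26 → 20 → 13 → 5 → 25  (repeats 25)
base-6 happy: 49

1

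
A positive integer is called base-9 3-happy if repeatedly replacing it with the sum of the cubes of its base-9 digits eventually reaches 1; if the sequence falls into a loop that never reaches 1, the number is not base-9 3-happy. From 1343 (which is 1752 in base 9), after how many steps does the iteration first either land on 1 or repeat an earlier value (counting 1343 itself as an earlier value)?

1343 = (1,7,5,2)_9 → 1³ + 7³ + 5³ + 2³ = 1 + 343 + 125 + 8 = 477
477 = (5,8,0)_9 → 5³ + 8³ + 0³ = 125 + 512 + 0 = 637
637 = (7,7,7)_9 → 7³ + 7³ + 7³ = 343 + 343 + 343 = 1029
1029 = (1,3,6,3)_9 → 1³ + 3³ + 6³ + 3³ = 1 + 27 + 216 + 27 = 271
271 = (3,3,1)_9 → 3³ + 3³ + 1³ = 27 + 27 + 1 = 55
55 = (6,1)_9 → 6³ + 1³ = 216 + 1 = 217
217 = (2,6,1)_9 → 2³ + 6³ + 1³ = 8 + 216 + 1 = 225
225 = (2,7,0)_9 → 2³ + 7³ + 0³ = 8 + 343 + 0 = 351
351 = (4,3,0)_9 → 4³ + 3³ + 0³ = 64 + 27 + 0 = 91
91 = (1,1,1)_9 → 1³ + 1³ + 1³ = 1 + 1 + 1 = 3
3 = (3)_9 → 3³ = 27
27 = (3,0)_9 → 3³ + 0³ = 27 + 0 = 27  — 27 repeats.
That took 12 steps.

12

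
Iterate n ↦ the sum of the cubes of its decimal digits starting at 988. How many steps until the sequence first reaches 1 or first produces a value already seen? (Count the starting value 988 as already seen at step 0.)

988 → 9³ + 8³ + 8³ = 729 + 512 + 512 = 1753
1753 → 1³ + 7³ + 5³ + 3³ = 1 + 343 + 125 + 27 = 496
496 → 4³ + 9³ + 6³ = 64 + 729 + 216 = 1009
1009 → 1³ + 0³ + 0³ + 9³ = 1 + 0 + 0 + 729 = 730
730 → 7³ + 3³ + 0³ = 343 + 27 + 0 = 370
370 → 3³ + 7³ + 0³ = 27 + 343 + 0 = 370  — 370 repeats.
That took 6 steps.

6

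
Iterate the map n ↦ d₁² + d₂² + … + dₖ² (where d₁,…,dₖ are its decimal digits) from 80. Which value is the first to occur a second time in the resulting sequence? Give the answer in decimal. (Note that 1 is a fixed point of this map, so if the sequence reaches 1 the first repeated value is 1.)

89

80 → 8² + 0² = 64 + 0 = 64
64 → 6² + 4² = 36 + 16 = 52
52 → 5² + 2² = 25 + 4 = 29
29 → 2² + 9² = 4 + 81 = 85
85 → 8² + 5² = 64 + 25 = 89
89 → 8² + 9² = 64 + 81 = 145
145 → 1² + 4² + 5² = 1 + 16 + 25 = 42
42 → 4² + 2² = 16 + 4 = 20
20 → 2² + 0² = 4 + 0 = 4
4 → 4² = 16
16 → 1² + 6² = 1 + 36 = 37
37 → 3² + 7² = 9 + 49 = 58
58 → 5² + 8² = 25 + 64 = 89  — 89 already appeared earlier.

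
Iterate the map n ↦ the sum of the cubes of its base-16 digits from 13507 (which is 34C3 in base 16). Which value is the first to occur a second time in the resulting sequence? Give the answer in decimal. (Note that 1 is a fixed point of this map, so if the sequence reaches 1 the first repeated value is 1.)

13507 = (3,4,12,3)_16 → 3³ + 4³ + 12³ + 3³ = 1846
1846 = (7,3,6)_16 → 7³ + 3³ + 6³ = 586
586 = (2,4,10)_16 → 2³ + 4³ + 10³ = 1072
1072 = (4,3,0)_16 → 4³ + 3³ + 0³ = 91
91 = (5,11)_16 → 5³ + 11³ = 1456
1456 = (5,11,0)_16 → 5³ + 11³ + 0³ = 1456  — 1456 already appeared earlier.

1456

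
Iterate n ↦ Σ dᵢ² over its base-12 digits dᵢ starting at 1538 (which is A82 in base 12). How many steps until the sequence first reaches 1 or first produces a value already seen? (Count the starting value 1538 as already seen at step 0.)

1538 = (10,8,2)_12 → 168
168 = (1,2,0)_12 → 5
5 = (5)_12 → 25
25 = (2,1)_12 → 5  — 5 repeats.
That took 4 steps.

4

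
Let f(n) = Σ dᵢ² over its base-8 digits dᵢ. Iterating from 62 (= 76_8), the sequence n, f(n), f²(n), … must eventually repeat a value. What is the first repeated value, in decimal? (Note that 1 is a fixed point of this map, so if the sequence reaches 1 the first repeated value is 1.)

62 = (7,6)_8 → 85
85 = (1,2,5)_8 → 30
30 = (3,6)_8 → 45
45 = (5,5)_8 → 50
50 = (6,2)_8 → 40
40 = (5,0)_8 → 25
25 = (3,1)_8 → 10
10 = (1,2)_8 → 5
5 = (5)_8 → 25  — 25 already appeared earlier.

25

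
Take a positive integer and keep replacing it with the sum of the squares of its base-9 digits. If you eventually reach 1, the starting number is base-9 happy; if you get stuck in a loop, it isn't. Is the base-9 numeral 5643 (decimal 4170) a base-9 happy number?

4170 = (5,6,4,3)_9 → 5² + 6² + 4² + 3² = 25 + 36 + 16 + 9 = 86
86 = (1,0,5)_9 → 1² + 0² + 5² = 1 + 0 + 25 = 26
26 = (2,8)_9 → 2² + 8² = 4 + 64 = 68
68 = (7,5)_9 → 7² + 5² = 49 + 25 = 74
74 = (8,2)_9 → 8² + 2² = 64 + 4 = 68  — 68 already seen; the sequence cycles without reaching 1.

not base-9 happy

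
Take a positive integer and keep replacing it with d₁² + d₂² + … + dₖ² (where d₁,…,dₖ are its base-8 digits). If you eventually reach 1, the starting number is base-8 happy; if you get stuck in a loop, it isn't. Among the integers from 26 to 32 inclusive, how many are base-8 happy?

26: 26 → 13 → 26  (repeats 26)
27: 27 → 18 → 8 → 1  (reaches 1)
28: 28 → 25 → 10 → 5 → 25  (repeats 25)
29: 29 → 34 → 20 → 20  (repeats 20)
30: 30 → 45 → 50 → 40 → 25 → 10 → 5 → 25  (repeats 25)
31: 31 → 58 → 53 → 61 → 74 → 6 → 36 → 32 → 16 → 4 → 16  (repeats 16)
32: 32 → 16 → 4 → 16  (repeats 16)
base-8 happy: 27

1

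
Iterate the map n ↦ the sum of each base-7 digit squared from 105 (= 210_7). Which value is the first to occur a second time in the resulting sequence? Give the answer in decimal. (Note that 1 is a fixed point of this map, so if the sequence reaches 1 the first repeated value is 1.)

105 = (2,1,0)_7 → 2² + 1² + 0² = 5
5 = (5)_7 → 5² = 25
25 = (3,4)_7 → 3² + 4² = 25  — 25 already appeared earlier.

25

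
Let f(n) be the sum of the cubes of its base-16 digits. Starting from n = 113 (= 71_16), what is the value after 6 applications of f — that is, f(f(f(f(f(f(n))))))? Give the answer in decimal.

113 = (7,1)_16 → 7³ + 1³ = 343 + 1 = 344
344 = (1,5,8)_16 → 1³ + 5³ + 8³ = 1 + 125 + 512 = 638
638 = (2,7,14)_16 → 2³ + 7³ + 14³ = 8 + 343 + 2744 = 3095
3095 = (12,1,7)_16 → 12³ + 1³ + 7³ = 1728 + 1 + 343 = 2072
2072 = (8,1,8)_16 → 8³ + 1³ + 8³ = 512 + 1 + 512 = 1025
1025 = (4,0,1)_16 → 4³ + 0³ + 1³ = 64 + 0 + 1 = 65

65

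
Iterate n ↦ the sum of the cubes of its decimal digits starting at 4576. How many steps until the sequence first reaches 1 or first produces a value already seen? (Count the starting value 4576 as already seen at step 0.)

4

4576 → 4³ + 5³ + 7³ + 6³ = 748
748 → 7³ + 4³ + 8³ = 919
919 → 9³ + 1³ + 9³ = 1459
1459 → 1³ + 4³ + 5³ + 9³ = 919  — 919 repeats.
That took 4 steps.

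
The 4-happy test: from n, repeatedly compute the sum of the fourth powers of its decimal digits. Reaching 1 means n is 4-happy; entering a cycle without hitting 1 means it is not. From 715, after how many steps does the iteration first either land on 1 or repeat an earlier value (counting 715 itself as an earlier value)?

11

715 → 3027
3027 → 2498
2498 → 10929
10929 → 13139
13139 → 6725
6725 → 4338
4338 → 4514
4514 → 1138
1138 → 4179
4179 → 9219
9219 → 13139  — 13139 repeats.
That took 11 steps.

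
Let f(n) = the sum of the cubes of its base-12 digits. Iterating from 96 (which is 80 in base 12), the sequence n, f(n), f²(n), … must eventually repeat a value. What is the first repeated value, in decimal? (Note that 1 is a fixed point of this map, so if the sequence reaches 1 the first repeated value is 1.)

512

96 = (8,0)_12 → 8³ + 0³ = 512
512 = (3,6,8)_12 → 3³ + 6³ + 8³ = 755
755 = (5,2,11)_12 → 5³ + 2³ + 11³ = 1464
1464 = (10,2,0)_12 → 10³ + 2³ + 0³ = 1008
1008 = (7,0,0)_12 → 7³ + 0³ + 0³ = 343
343 = (2,4,7)_12 → 2³ + 4³ + 7³ = 415
415 = (2,10,7)_12 → 2³ + 10³ + 7³ = 1351
1351 = (9,4,7)_12 → 9³ + 4³ + 7³ = 1136
1136 = (7,10,8)_12 → 7³ + 10³ + 8³ = 1855
1855 = (1,0,10,7)_12 → 1³ + 0³ + 10³ + 7³ = 1344
1344 = (9,4,0)_12 → 9³ + 4³ + 0³ = 793
793 = (5,6,1)_12 → 5³ + 6³ + 1³ = 342
342 = (2,4,6)_12 → 2³ + 4³ + 6³ = 288
288 = (2,0,0)_12 → 2³ + 0³ + 0³ = 8
8 = (8)_12 → 8³ = 512  — 512 already appeared earlier.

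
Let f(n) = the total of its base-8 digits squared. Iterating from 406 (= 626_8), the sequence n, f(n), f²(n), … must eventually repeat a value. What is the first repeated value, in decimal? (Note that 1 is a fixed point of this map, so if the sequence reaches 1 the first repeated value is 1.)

406 = (6,2,6)_8 → 6² + 2² + 6² = 36 + 4 + 36 = 76
76 = (1,1,4)_8 → 1² + 1² + 4² = 1 + 1 + 16 = 18
18 = (2,2)_8 → 2² + 2² = 4 + 4 = 8
8 = (1,0)_8 → 1² + 0² = 1 + 0 = 1  — reached the fixed point 1.
1 → 1, so 1 is the first repeated value.

1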